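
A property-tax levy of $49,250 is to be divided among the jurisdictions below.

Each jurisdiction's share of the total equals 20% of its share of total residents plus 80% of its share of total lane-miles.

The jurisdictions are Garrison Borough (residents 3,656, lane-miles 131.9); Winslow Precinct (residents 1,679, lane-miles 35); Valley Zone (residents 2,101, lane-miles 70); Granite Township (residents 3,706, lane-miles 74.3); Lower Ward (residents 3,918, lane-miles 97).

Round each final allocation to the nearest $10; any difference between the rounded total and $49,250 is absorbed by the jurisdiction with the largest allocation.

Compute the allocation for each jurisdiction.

Garrison Borough: $15,110 | Winslow Precinct: $4,480 | Valley Zone: $8,130 | Granite Township: $9,600 | Lower Ward: $11,930

Residents total 15,060; lane-miles total 408.2.
Combined weights (20% residents + 80% lane-miles): Garrison Borough 0.3071; Winslow Precinct 0.0909; Valley Zone 0.1651; Granite Township 0.1948; Lower Ward 0.2421.
Unrounded shares: Garrison Borough 15,122.37; Winslow Precinct 4,476.40; Valley Zone 8,130.65; Granite Township 9,595.44; Lower Ward 11,925.14.
After rounding ($10): Garrison Borough $15,120; Winslow Precinct $4,480; Valley Zone $8,130; Granite Township $9,600; Lower Ward $11,930. Sum = $49,260.
Difference $49,250 − $49,260 = −$10 applied to largest allocation (Garrison Borough): Garrison Borough becomes $15,110.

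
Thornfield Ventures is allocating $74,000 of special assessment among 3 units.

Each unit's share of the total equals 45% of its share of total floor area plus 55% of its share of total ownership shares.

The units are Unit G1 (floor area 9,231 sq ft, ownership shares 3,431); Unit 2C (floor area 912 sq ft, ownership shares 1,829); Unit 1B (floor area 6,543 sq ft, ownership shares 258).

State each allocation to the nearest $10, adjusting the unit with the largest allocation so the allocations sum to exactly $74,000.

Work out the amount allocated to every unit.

Unit G1: $43,730 | Unit 2C: $15,310 | Unit 1B: $14,960

Totals — floor area 16,686, ownership shares 5,518.
Blended shares (45% floor area + 55% ownership shares): Unit G1 0.5909; Unit 2C 0.2069; Unit 1B 0.2022.
Raw shares: Unit G1 43,728.75; Unit 2C 15,310.51; Unit 1B 14,960.74.
At nearest $10: Unit G1 $43,730; Unit 2C $15,310; Unit 1B $14,960. Sum = $74,000.
Rounded total matches; no reconciliation needed.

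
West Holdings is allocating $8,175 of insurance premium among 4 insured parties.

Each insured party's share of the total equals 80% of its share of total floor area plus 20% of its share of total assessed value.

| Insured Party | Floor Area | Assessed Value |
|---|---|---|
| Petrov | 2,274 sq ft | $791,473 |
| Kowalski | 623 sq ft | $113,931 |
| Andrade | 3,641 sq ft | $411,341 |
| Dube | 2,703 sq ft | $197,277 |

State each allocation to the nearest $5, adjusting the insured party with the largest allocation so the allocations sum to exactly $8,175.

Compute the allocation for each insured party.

Totals — floor area 9,241, assessed value 1,514,022.
Combined weights (80% floor area + 20% assessed value): Petrov 0.3014; Kowalski 0.0690; Andrade 0.3695; Dube 0.2601.
Unrounded shares: Petrov 2,464.06; Kowalski 563.94; Andrade 3,021.00; Dube 2,126.00.
At nearest $5: Petrov $2,465; Kowalski $565; Andrade $3,020; Dube $2,125. Sum = $8,175.
Sum already equals the total — no adjustment.

Petrov: $2,465 | Kowalski: $565 | Andrade: $3,020 | Dube: $2,125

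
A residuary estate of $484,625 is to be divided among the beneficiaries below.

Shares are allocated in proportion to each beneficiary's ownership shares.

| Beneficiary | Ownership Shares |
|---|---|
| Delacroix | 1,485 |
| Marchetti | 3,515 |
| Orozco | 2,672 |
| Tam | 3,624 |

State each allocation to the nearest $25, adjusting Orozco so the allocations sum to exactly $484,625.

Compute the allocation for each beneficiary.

Total ownership shares = 11,296.
Raw shares: Delacroix 1,485/11,296 × $484,625 = 63,710.00; Marchetti 3,515/11,296 × $484,625 = 150,801.78; Orozco 2,672/11,296 × $484,625 = 114,635.09; Tam 3,624/11,296 × $484,625 = 155,478.13.
After rounding ($25): Delacroix $63,700; Marchetti $150,800; Orozco $114,625; Tam $155,475. Sum = $484,600.
Difference $484,625 − $484,600 = +$25 applied to Orozco: Orozco becomes $114,650.

Delacroix: $63,700; Marchetti: $150,800; Orozco: $114,650; Tam: $155,475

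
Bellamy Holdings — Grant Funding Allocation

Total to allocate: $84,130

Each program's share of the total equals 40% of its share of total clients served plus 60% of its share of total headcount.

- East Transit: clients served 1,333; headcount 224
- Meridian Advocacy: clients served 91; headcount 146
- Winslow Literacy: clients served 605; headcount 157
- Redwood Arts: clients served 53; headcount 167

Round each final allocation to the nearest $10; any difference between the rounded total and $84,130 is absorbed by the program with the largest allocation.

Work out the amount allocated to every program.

East Transit: $37,840 · Meridian Advocacy: $12,090 · Winslow Literacy: $21,200 · Redwood Arts: $13,000

Clients served total 2,082; headcount total 694.
Combined weights (40% clients served + 60% headcount): East Transit 0.4498; Meridian Advocacy 0.1437; Winslow Literacy 0.2520; Redwood Arts 0.1546.
Proportional shares: East Transit 37,838.30; Meridian Advocacy 12,090.15; Winslow Literacy 21,198.17; Redwood Arts 13,003.38.
Rounded to nearest $10: East Transit $37,840; Meridian Advocacy $12,090; Winslow Literacy $21,200; Redwood Arts $13,000. Sum = $84,130.
Rounded total matches; no reconciliation needed.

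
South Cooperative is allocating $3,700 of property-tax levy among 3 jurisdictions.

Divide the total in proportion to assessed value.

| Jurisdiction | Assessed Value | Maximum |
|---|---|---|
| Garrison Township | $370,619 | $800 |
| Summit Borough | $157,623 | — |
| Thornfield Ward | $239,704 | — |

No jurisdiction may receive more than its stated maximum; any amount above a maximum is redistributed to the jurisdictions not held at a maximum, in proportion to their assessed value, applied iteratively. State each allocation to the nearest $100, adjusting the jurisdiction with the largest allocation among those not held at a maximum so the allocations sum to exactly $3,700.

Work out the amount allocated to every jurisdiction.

Garrison Township: $800; Summit Borough: $1,200; Thornfield Ward: $1,700

Total assessed value = 767,946.
Pro-rata shares before constraints: Garrison Township 1,785.66; Summit Borough 759.44; Thornfield Ward 1,154.91.
Capped: Garrison Township ($800); residual $2,900 reallocated over remaining assessed value 397,327.
Remaining shares: Summit Borough 1,150.45 → $1,200; Thornfield Ward 1,749.55 → $1,700.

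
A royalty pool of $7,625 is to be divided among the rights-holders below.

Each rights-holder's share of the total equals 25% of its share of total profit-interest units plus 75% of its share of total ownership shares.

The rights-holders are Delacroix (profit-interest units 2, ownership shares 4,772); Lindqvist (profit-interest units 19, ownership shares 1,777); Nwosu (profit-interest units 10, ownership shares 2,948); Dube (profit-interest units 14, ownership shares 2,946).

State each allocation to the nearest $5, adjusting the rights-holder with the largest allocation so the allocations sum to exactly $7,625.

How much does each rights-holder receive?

Profit-interest units total 45; ownership shares total 12,443.
Blended shares (25% profit-interest units + 75% ownership shares): Delacroix 0.2987; Lindqvist 0.2127; Nwosu 0.2332; Dube 0.2553.
Raw shares: Delacroix 2,277.91; Lindqvist 1,621.56; Nwosu 1,778.50; Dube 1,947.02.
Rounded to nearest $5: Delacroix $2,280; Lindqvist $1,620; Nwosu $1,780; Dube $1,945. Sum = $7,625.
Rounded total matches; no reconciliation needed.

Delacroix: $2,280; Lindqvist: $1,620; Nwosu: $1,780; Dube: $1,945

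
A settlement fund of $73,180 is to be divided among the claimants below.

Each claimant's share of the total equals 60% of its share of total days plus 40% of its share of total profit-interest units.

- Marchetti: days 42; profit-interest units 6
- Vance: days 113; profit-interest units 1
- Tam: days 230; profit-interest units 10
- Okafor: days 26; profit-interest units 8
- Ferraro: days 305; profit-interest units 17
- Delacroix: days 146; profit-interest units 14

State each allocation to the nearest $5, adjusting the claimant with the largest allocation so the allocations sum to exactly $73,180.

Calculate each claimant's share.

Marchetti: $5,275 | Vance: $6,280 | Tam: $16,945 | Okafor: $5,505 | Ferraro: $24,420 | Delacroix: $14,755

Days total 862; profit-interest units total 56.
Blended shares (60% days + 40% profit-interest units): Marchetti 0.0721; Vance 0.0858; Tam 0.2315; Okafor 0.0752; Ferraro 0.3337; Delacroix 0.2016.
Raw shares: Marchetti 5,275.65; Vance 6,278.64; Tam 16,942.73; Okafor 5,506.09; Ferraro 24,422.04; Delacroix 14,754.85.
After rounding ($5): Marchetti $5,275; Vance $6,280; Tam $16,945; Okafor $5,505; Ferraro $24,420; Delacroix $14,755. Sum = $73,180.
Rounded total matches; no reconciliation needed.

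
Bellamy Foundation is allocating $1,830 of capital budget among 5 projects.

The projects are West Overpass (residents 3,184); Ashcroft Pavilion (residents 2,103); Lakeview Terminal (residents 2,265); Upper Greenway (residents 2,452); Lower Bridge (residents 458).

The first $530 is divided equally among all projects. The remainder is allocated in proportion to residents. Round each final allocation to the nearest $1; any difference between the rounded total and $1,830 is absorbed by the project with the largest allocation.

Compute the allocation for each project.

West Overpass: $502 · Ashcroft Pavilion: $367 · Lakeview Terminal: $387 · Upper Greenway: $411 · Lower Bridge: $163

Equal tier: $530 ÷ 5 = $106 apiece.
Remainder $1,300 by residents (total 10,462): West Overpass 395.64 → $396; Ashcroft Pavilion 261.32 → $261; Lakeview Terminal 281.45 → $281; Upper Greenway 304.68 → $305; Lower Bridge 56.91 → $57.
Totals: West Overpass $106 + $396 = $502; Ashcroft Pavilion $106 + $261 = $367; Lakeview Terminal $106 + $281 = $387; Upper Greenway $106 + $305 = $411; Lower Bridge $106 + $57 = $163.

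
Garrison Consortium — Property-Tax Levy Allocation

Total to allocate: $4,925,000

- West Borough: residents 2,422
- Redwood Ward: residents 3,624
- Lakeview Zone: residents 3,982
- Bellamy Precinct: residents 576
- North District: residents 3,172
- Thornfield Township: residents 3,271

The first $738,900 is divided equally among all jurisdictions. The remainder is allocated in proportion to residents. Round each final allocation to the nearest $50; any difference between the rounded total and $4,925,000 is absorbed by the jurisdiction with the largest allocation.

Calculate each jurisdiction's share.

West Borough: $717,900 · Redwood Ward: $1,013,050 · Lakeview Zone: $1,101,000 · Bellamy Precinct: $264,600 · North District: $902,050 · Thornfield Township: $926,400

$738,900 shared equally gives $123,150 per jurisdiction.
Remainder $4,186,100 by residents (total 17,047): West Borough 594,751.82 → $594,750; Redwood Ward 889,917.66 → $889,900; Lakeview Zone 977,828.96 → $977,850; Bellamy Precinct 141,443.87 → $141,450; North District 778,923.52 → $778,900; Thornfield Township 803,234.18 → $803,250.
Totals: West Borough $123,150 + $594,750 = $717,900; Redwood Ward $123,150 + $889,900 = $1,013,050; Lakeview Zone $123,150 + $977,850 = $1,101,000; Bellamy Precinct $123,150 + $141,450 = $264,600; North District $123,150 + $778,900 = $902,050; Thornfield Township $123,150 + $803,250 = $926,400.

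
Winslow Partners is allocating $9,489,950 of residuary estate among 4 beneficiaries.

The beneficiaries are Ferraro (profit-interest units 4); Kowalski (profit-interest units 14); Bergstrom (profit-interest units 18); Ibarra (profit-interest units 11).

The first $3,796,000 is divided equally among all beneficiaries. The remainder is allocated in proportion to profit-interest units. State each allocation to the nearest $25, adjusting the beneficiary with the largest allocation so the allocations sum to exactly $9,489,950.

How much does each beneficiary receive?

First tranche $3,796,000 split equally: $949,000 each.
Remainder $5,693,950 by profit-interest units (total 47): Ferraro 484,591.49 → $484,600; Kowalski 1,696,070.21 → $1,696,075; Bergstrom 2,180,661.70 → $2,180,650; Ibarra 1,332,626.60 → $1,332,625.
Totals: Ferraro $949,000 + $484,600 = $1,433,600; Kowalski $949,000 + $1,696,075 = $2,645,075; Bergstrom $949,000 + $2,180,650 = $3,129,650; Ibarra $949,000 + $1,332,625 = $2,281,625.

Ferraro: $1,433,600 | Kowalski: $2,645,075 | Bergstrom: $3,129,650 | Ibarra: $2,281,625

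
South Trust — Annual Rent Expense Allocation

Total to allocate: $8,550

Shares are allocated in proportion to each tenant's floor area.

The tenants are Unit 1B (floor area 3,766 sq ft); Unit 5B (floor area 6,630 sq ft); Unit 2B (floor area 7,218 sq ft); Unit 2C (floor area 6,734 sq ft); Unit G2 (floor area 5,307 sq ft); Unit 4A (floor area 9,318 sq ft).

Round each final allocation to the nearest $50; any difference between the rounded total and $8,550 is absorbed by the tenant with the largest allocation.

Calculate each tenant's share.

Combined floor area = 38,973.
Pro-rata amounts: Unit 1B 3,766/38,973 × $8,550 = 826.20; Unit 5B 6,630/38,973 × $8,550 = 1,454.51; Unit 2B 7,218/38,973 × $8,550 = 1,583.50; Unit 2C 6,734/38,973 × $8,550 = 1,477.32; Unit G2 5,307/38,973 × $8,550 = 1,164.26; Unit 4A 9,318/38,973 × $8,550 = 2,044.21.
Rounded to nearest $50: Unit 1B $850; Unit 5B $1,450; Unit 2B $1,600; Unit 2C $1,500; Unit G2 $1,150; Unit 4A $2,050. Sum = $8,600.
Difference $8,550 − $8,600 = −$50 applied to largest allocation (Unit 4A): Unit 4A becomes $2,000.

Unit 1B: $850; Unit 5B: $1,450; Unit 2B: $1,600; Unit 2C: $1,500; Unit G2: $1,150; Unit 4A: $2,000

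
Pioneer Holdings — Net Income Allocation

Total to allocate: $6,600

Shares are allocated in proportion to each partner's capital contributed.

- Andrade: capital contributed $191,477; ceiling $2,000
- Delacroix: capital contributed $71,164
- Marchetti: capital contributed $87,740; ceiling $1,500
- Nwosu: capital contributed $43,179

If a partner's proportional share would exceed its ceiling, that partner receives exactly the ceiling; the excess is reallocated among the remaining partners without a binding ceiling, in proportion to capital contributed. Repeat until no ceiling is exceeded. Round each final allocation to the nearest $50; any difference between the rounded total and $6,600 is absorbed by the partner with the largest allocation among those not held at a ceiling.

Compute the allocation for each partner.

Total capital contributed = 393,560.
Unconstrained shares: Andrade 3,211.07; Delacroix 1,193.42; Marchetti 1,471.40; Nwosu 724.11.
Held at cap: Andrade ($2,000); balance $4,600 reallocated over remaining capital contributed 202,083.
Held at cap: Marchetti ($1,500); balance $3,100 reallocated over remaining capital contributed 114,343.
Shares after redistribution: Delacroix 1,929.36 → $1,950; Nwosu 1,170.64 → $1,150.

Andrade: $2,000 | Delacroix: $1,950 | Marchetti: $1,500 | Nwosu: $1,150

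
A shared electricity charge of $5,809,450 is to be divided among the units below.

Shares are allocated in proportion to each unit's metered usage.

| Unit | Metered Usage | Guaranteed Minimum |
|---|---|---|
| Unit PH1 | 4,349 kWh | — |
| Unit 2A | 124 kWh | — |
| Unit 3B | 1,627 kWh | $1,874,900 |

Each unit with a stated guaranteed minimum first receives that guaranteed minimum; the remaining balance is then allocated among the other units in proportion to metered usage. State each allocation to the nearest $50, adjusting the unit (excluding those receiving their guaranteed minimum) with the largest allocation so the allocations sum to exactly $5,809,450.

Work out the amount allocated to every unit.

Minimums first: Unit 3B $1,874,900. Residual $3,934,550.
Residual split over remaining metered usage 4,473: Unit PH1 3,825,476.85 → $3,825,500; Unit 2A 109,073.15 → $109,050.

Unit PH1: $3,825,500 | Unit 2A: $109,050 | Unit 3B: $1,874,900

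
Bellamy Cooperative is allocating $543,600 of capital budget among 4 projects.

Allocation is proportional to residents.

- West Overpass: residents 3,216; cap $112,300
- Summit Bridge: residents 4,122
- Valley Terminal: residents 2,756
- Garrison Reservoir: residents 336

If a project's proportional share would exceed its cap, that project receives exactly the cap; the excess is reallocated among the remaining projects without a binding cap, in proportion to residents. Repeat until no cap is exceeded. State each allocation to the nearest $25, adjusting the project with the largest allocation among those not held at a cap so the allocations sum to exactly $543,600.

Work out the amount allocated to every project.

Combined residents = 10,430.
Proportional shares (ignoring caps): West Overpass 167,614.34; Summit Bridge 214,834.06; Valley Terminal 143,639.65; Garrison Reservoir 17,511.95.
Capped: West Overpass ($112,300); balance $431,300 reallocated over remaining residents 7,214.
Redistributed shares: Summit Bridge 246,440.06 → $246,450; Valley Terminal 164,771.67 → $164,775; Garrison Reservoir 20,088.27 → $20,100.
Rounding difference −$25 applied to Summit Bridge → $246,425.

West Overpass: $112,300; Summit Bridge: $246,425; Valley Terminal: $164,775; Garrison Reservoir: $20,100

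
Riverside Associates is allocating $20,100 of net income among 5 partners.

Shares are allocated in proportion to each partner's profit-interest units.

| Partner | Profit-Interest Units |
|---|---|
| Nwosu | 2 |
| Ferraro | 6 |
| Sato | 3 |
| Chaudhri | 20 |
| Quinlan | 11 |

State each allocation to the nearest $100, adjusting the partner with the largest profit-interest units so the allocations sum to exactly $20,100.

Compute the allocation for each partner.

Nwosu: $1,000 · Ferraro: $2,900 · Sato: $1,400 · Chaudhri: $9,500 · Quinlan: $5,300

Profit-interest units total: 2 + 6 + 3 + 20 + 11 = 42.
Raw shares: Nwosu 957.14; Ferraro 2,871.43; Sato 1,435.71; Chaudhri 9,571.43; Quinlan 5,264.29.
At nearest $100: Nwosu $1,000; Ferraro $2,900; Sato $1,400; Chaudhri $9,600; Quinlan $5,300. Sum = $20,200.
Difference $20,100 − $20,200 = −$100 applied to largest profit-interest units (Chaudhri): Chaudhri becomes $9,500.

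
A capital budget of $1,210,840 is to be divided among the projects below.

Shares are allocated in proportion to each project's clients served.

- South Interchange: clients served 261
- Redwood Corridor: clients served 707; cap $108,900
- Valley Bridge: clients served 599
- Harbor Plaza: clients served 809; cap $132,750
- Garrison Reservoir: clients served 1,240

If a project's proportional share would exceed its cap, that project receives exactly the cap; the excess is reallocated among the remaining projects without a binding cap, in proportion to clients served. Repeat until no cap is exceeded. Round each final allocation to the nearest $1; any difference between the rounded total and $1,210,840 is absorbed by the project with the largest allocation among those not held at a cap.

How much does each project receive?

South Interchange: $120,456 | Redwood Corridor: $108,900 | Valley Bridge: $276,450 | Harbor Plaza: $132,750 | Garrison Reservoir: $572,284

Combined clients served = 3,616.
Proportional shares (ignoring caps): South Interchange 87,397.47; Redwood Corridor 236,743.33; Valley Bridge 200,578.86; Harbor Plaza 270,898.66; Garrison Reservoir 415,221.68.
Cap binds for Redwood Corridor ($108,900), Harbor Plaza ($132,750); remaining pool $969,190 reallocated over remaining clients served 2,100.
Redistributed shares: South Interchange 120,456.47 → $120,456; Valley Bridge 276,449.91 → $276,450; Garrison Reservoir 572,283.62 → $572,284.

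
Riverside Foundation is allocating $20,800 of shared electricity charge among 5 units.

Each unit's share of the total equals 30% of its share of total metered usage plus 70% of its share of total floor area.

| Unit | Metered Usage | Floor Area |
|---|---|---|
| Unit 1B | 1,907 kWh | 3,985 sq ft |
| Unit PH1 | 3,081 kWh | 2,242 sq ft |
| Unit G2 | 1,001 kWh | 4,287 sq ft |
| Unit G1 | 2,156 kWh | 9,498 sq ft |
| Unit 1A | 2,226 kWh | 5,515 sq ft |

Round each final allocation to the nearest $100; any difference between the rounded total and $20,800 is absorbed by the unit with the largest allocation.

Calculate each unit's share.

Unit 1B: $3,400 · Unit PH1: $3,100 · Unit G2: $3,000 · Unit G1: $6,800 · Unit 1A: $4,500

Totals — metered usage 10,371, floor area 25,527.
Blended shares (30% metered usage + 70% floor area): Unit 1B 0.1644; Unit PH1 0.1506; Unit G2 0.1465; Unit G1 0.3228; Unit 1A 0.2156.
Unrounded shares: Unit 1B 3,420.35; Unit PH1 3,132.55; Unit G2 3,047.48; Unit G1 6,714.65; Unit 1A 4,484.96.
After rounding ($100): Unit 1B $3,400; Unit PH1 $3,100; Unit G2 $3,000; Unit G1 $6,700; Unit 1A $4,500. Sum = $20,700.
Difference $20,800 − $20,700 = +$100 applied to largest allocation (Unit G1): Unit G1 becomes $6,800.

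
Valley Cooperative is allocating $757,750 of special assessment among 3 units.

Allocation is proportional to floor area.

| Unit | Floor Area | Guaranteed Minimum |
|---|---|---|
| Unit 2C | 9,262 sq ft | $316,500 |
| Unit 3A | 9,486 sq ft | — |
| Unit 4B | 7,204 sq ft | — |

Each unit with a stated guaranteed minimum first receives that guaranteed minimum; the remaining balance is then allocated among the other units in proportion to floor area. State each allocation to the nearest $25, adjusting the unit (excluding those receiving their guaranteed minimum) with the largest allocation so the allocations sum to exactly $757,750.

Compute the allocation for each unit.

Unit 2C: $316,500 · Unit 3A: $250,800 · Unit 4B: $190,450

Fund the minimums — Unit 2C $316,500. Remaining pool $441,250.
Remaining pool split over remaining floor area 16,690: Unit 3A 250,790.74 → $250,800; Unit 4B 190,459.26 → $190,450.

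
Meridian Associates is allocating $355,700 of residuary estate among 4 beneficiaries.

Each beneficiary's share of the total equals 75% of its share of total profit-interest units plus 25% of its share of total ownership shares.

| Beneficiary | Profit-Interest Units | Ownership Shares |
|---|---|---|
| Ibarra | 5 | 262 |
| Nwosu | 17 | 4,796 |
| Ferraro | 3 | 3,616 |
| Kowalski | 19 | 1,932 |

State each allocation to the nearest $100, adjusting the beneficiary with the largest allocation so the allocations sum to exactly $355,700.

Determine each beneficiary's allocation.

Totals — profit-interest units 44, ownership shares 10,606.
Combined weights (75% profit-interest units + 25% ownership shares): Ibarra 0.0914; Nwosu 0.4028; Ferraro 0.1364; Kowalski 0.3694.
Pro-rata amounts: Ibarra 32,512.06; Nwosu 143,283.77; Ferraro 48,507.21; Kowalski 131,396.97.
After rounding ($100): Ibarra $32,500; Nwosu $143,300; Ferraro $48,500; Kowalski $131,400. Sum = $355,700.
Rounded total matches; no reconciliation needed.

Ibarra: $32,500 · Nwosu: $143,300 · Ferraro: $48,500 · Kowalski: $131,400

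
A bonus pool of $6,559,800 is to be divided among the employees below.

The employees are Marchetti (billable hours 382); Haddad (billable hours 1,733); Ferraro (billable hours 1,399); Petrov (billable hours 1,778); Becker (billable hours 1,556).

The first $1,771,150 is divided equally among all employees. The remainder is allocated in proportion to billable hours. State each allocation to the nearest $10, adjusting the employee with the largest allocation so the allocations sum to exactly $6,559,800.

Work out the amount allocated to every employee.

Marchetti: $621,350 | Haddad: $1,566,080 | Ferraro: $1,332,520 | Petrov: $1,597,540 | Becker: $1,442,310

$1,771,150 shared equally gives $354,230 per employee.
Remainder $4,788,650 by billable hours (total 6,848): Marchetti 267,123.88 → $267,120; Haddad 1,211,847.32 → $1,211,850; Ferraro 978,288.75 → $978,290; Petrov 1,243,314.79 → $1,243,310; Becker 1,088,075.26 → $1,088,080.
Totals: Marchetti $354,230 + $267,120 = $621,350; Haddad $354,230 + $1,211,850 = $1,566,080; Ferraro $354,230 + $978,290 = $1,332,520; Petrov $354,230 + $1,243,310 = $1,597,540; Becker $354,230 + $1,088,080 = $1,442,310.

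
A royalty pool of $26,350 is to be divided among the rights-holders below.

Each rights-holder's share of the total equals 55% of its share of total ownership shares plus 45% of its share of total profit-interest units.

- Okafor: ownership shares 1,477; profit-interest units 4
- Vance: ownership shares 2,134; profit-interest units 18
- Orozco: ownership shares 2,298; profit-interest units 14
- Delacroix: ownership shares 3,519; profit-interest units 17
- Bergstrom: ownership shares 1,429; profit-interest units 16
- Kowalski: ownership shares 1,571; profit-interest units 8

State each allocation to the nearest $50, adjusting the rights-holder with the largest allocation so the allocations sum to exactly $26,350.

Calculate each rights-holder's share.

Okafor: $2,350 · Vance: $5,250 · Orozco: $4,850 · Delacroix: $6,700 · Bergstrom: $4,150 · Kowalski: $3,050

Totals — ownership shares 12,428, profit-interest units 77.
Combined weights (55% ownership shares + 45% profit-interest units): Okafor 0.0887; Vance 0.1996; Orozco 0.1835; Delacroix 0.2551; Bergstrom 0.1567; Kowalski 0.1163.
Raw shares: Okafor 2,338.33; Vance 5,260.38; Orozco 4,835.65; Delacroix 6,721.45; Bergstrom 4,130.28; Kowalski 3,063.92.
At nearest $50: Okafor $2,350; Vance $5,250; Orozco $4,850; Delacroix $6,700; Bergstrom $4,150; Kowalski $3,050. Sum = $26,350.
Rounded total matches; no reconciliation needed.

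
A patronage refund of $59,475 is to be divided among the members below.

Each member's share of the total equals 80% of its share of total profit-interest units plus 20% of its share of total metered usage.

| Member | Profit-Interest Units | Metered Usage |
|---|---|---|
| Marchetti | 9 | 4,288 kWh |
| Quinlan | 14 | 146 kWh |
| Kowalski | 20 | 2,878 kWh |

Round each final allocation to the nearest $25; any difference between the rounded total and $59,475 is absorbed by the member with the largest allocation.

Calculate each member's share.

Marchetti: $16,925; Quinlan: $15,725; Kowalski: $26,825

Profit-interest units total 43; metered usage total 7,312.
Blended shares (80% profit-interest units + 20% metered usage): Marchetti 0.2847; Quinlan 0.2645; Kowalski 0.4508.
Pro-rata amounts: Marchetti 16,934.23; Quinlan 15,728.67; Kowalski 26,812.10.
Rounded to nearest $25: Marchetti $16,925; Quinlan $15,725; Kowalski $26,800. Sum = $59,450.
Difference $59,475 − $59,450 = +$25 applied to largest allocation (Kowalski): Kowalski becomes $26,825.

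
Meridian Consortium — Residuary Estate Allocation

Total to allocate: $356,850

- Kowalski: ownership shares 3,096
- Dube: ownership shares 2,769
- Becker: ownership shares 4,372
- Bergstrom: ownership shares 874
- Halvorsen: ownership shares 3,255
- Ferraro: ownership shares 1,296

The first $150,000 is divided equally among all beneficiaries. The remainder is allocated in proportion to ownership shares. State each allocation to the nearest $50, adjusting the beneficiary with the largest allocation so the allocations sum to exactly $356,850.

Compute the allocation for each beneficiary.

Equal tier: $150,000 ÷ 6 = $25,000 apiece.
Remainder $206,850 by ownership shares (total 15,662): Kowalski 40,889.26 → $40,900; Dube 36,570.53 → $36,550; Becker 57,741.55 → $57,750; Bergstrom 11,543.03 → $11,550; Halvorsen 42,989.19 → $43,000; Ferraro 17,116.43 → $17,100.
Totals: Kowalski $25,000 + $40,900 = $65,900; Dube $25,000 + $36,550 = $61,550; Becker $25,000 + $57,750 = $82,750; Bergstrom $25,000 + $11,550 = $36,550; Halvorsen $25,000 + $43,000 = $68,000; Ferraro $25,000 + $17,100 = $42,100.

Kowalski: $65,900 · Dube: $61,550 · Becker: $82,750 · Bergstrom: $36,550 · Halvorsen: $68,000 · Ferraro: $42,100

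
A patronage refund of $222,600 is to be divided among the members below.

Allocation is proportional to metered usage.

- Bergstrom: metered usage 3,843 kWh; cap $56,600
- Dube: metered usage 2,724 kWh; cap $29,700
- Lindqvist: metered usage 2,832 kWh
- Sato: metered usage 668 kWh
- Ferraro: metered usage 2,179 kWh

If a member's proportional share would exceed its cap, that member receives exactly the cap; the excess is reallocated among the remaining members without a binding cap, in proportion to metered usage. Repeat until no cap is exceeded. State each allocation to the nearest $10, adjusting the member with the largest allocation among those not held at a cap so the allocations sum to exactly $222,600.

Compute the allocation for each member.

Sum of metered usage: 12,246.
Pro-rata shares before constraints: Bergstrom 69,855.61; Dube 49,515.14; Lindqvist 51,478.29; Sato 12,142.48; Ferraro 39,608.48.
Held at cap: Bergstrom ($56,600), Dube ($29,700); balance $136,300 reallocated over remaining metered usage 5,679.
Remaining shares: Lindqvist 67,969.99 → $67,970; Sato 16,032.47 → $16,030; Ferraro 52,297.53 → $52,300.

Bergstrom: $56,600 · Dube: $29,700 · Lindqvist: $67,970 · Sato: $16,030 · Ferraro: $52,300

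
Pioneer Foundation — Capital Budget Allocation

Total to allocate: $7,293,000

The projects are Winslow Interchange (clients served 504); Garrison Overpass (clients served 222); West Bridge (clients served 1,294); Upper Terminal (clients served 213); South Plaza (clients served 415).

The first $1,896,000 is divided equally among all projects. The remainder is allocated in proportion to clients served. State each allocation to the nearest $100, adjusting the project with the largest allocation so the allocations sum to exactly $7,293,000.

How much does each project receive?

Winslow Interchange: $1,406,400; Garrison Overpass: $831,700; West Bridge: $3,016,600; Upper Terminal: $813,300; South Plaza: $1,225,000

First tranche $1,896,000 split equally: $379,200 each.
Remainder $5,397,000 by clients served (total 2,648): Winslow Interchange 1,027,223.56 → $1,027,200; Garrison Overpass 452,467.52 → $452,500; West Bridge 2,637,355.74 → $2,637,400; Upper Terminal 434,124.24 → $434,100; South Plaza 845,828.93 → $845,800.
Totals: Winslow Interchange $379,200 + $1,027,200 = $1,406,400; Garrison Overpass $379,200 + $452,500 = $831,700; West Bridge $379,200 + $2,637,400 = $3,016,600; Upper Terminal $379,200 + $434,100 = $813,300; South Plaza $379,200 + $845,800 = $1,225,000.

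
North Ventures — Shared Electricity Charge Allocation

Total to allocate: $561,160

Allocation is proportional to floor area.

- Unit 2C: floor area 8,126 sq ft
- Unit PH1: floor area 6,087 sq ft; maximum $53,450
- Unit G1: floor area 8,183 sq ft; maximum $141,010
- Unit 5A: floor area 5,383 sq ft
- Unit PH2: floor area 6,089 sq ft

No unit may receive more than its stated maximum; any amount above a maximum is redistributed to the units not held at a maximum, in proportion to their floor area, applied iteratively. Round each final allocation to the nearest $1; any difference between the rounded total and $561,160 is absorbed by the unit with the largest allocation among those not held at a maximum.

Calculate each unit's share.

Total floor area = 33,868.
Pro-rata shares before constraints: Unit 2C 134,639.96; Unit PH1 100,855.70; Unit G1 135,584.39; Unit 5A 89,191.10; Unit PH2 100,888.84.
Cap binds for Unit PH1 ($53,450); balance $507,710 reallocated over remaining floor area 27,781.
Cap binds for Unit G1 ($141,010); balance $366,700 reallocated over remaining floor area 19,598.
Redistributed shares: Unit 2C 152,046.34 → $152,046; Unit 5A 100,721.81 → $100,722; Unit PH2 113,931.85 → $113,932.

Unit 2C: $152,046 | Unit PH1: $53,450 | Unit G1: $141,010 | Unit 5A: $100,722 | Unit PH2: $113,932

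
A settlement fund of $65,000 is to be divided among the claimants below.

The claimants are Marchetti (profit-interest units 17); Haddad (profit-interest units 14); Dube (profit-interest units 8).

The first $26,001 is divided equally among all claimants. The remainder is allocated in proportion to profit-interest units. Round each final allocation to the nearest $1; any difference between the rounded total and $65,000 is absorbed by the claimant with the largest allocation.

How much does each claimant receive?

Marchetti: $25,666; Haddad: $22,667; Dube: $16,667

First tranche $26,001 split equally: $8,667 each.
Remainder $38,999 by profit-interest units (total 39): Marchetti 16,999.56 → $17,000; Haddad 13,999.64 → $14,000; Dube 7,999.79 → $8,000.
Rounding difference −$1 on remainder applied to Marchetti.
Totals: Marchetti $8,667 + $16,999 = $25,666; Haddad $8,667 + $14,000 = $22,667; Dube $8,667 + $8,000 = $16,667.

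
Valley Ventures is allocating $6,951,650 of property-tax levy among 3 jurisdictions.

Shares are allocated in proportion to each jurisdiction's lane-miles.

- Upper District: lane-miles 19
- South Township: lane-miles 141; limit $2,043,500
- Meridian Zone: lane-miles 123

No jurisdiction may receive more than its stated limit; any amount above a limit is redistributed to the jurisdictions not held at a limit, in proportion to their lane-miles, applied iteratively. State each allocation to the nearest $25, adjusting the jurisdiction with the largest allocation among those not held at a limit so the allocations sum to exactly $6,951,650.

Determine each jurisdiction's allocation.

Upper District: $656,725 · South Township: $2,043,500 · Meridian Zone: $4,251,425

Total lane-miles = 283.
Unconstrained shares: Upper District 466,718.55; South Township 3,463,542.93; Meridian Zone 3,021,388.52.
Capped: South Township ($2,043,500); residual $4,908,150 reallocated over remaining lane-miles 142.
Redistributed shares: Upper District 656,724.30 → $656,725; Meridian Zone 4,251,425.70 → $4,251,425.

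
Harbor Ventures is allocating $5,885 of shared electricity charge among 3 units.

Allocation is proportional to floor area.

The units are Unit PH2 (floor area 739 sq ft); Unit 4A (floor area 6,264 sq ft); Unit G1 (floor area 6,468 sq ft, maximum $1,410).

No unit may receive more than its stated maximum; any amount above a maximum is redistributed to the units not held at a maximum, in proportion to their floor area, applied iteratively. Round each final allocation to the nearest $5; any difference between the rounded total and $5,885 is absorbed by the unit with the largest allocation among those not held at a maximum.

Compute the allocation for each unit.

Unit PH2: $470 | Unit 4A: $4,005 | Unit G1: $1,410

Floor area total: 13,471.
Unconstrained shares: Unit PH2 322.84; Unit 4A 2,736.52; Unit G1 2,825.64.
Capped: Unit G1 ($1,410); residual $4,475 reallocated over remaining floor area 7,003.
Redistributed shares: Unit PH2 472.23 → $470; Unit 4A 4,002.77 → $4,005.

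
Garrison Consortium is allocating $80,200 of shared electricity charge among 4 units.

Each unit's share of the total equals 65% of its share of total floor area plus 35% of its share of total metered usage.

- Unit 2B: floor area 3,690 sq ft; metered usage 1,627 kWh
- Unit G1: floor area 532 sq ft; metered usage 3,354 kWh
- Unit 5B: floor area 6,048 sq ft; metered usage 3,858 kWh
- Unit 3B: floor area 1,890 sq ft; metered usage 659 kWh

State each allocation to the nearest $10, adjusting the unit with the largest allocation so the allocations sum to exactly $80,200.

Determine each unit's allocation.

Floor area total 12,160; metered usage total 9,498.
Blended shares (65% floor area + 35% metered usage): Unit 2B 0.2572; Unit G1 0.1520; Unit 5B 0.4655; Unit 3B 0.1253.
Pro-rata amounts: Unit 2B 20,627.42; Unit G1 12,192.96; Unit 5B 37,329.59; Unit 3B 10,050.02.
Rounded to nearest $10: Unit 2B $20,630; Unit G1 $12,190; Unit 5B $37,330; Unit 3B $10,050. Sum = $80,200.
No rounding difference to absorb.

Unit 2B: $20,630 · Unit G1: $12,190 · Unit 5B: $37,330 · Unit 3B: $10,050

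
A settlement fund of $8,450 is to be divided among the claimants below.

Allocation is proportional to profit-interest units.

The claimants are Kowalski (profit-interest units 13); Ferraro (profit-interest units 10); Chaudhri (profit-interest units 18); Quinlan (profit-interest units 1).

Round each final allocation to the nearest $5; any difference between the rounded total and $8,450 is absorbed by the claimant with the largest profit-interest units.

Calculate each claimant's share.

Sum of profit-interest units: 42.
Proportional shares: Kowalski 13/42 × $8,450 = 2,615.48; Ferraro 10/42 × $8,450 = 2,011.90; Chaudhri 18/42 × $8,450 = 3,621.43; Quinlan 1/42 × $8,450 = 201.19.
After rounding ($5): Kowalski $2,615; Ferraro $2,010; Chaudhri $3,620; Quinlan $200. Sum = $8,445.
Difference $8,450 − $8,445 = +$5 applied to largest profit-interest units (Chaudhri): Chaudhri becomes $3,625.

Kowalski: $2,615 | Ferraro: $2,010 | Chaudhri: $3,625 | Quinlan: $200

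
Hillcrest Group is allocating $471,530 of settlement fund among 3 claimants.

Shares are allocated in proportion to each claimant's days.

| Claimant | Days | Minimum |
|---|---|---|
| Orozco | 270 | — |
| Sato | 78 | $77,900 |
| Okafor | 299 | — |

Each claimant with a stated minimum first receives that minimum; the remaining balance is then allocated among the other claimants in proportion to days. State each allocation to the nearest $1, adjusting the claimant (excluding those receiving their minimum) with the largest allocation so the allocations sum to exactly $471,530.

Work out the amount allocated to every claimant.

Guaranteed amounts: Sato $77,900. Remaining pool $393,630.
Remaining pool split over remaining days 569: Orozco 186,784.01 → $186,784; Okafor 206,845.99 → $206,846.

Orozco: $186,784 · Sato: $77,900 · Okafor: $206,846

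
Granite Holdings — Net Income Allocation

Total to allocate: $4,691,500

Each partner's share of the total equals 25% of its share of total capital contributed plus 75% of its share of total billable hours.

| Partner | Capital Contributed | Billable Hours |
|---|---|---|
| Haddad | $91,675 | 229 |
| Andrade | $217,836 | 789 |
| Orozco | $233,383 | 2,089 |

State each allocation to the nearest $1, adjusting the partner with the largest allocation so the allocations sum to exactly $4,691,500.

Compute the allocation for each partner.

Haddad: $457,394; Andrade: $1,364,145; Orozco: $2,869,961

Capital contributed total 542,894; billable hours total 3,107.
Composite weights (25% capital contributed + 75% billable hours): Haddad 0.0975; Andrade 0.2908; Orozco 0.6117.
Proportional shares: Haddad 457,394.45; Andrade 1,364,144.79; Orozco 2,869,960.76.
At nearest $1: Haddad $457,394; Andrade $1,364,145; Orozco $2,869,961. Sum = $4,691,500.
No rounding difference to absorb.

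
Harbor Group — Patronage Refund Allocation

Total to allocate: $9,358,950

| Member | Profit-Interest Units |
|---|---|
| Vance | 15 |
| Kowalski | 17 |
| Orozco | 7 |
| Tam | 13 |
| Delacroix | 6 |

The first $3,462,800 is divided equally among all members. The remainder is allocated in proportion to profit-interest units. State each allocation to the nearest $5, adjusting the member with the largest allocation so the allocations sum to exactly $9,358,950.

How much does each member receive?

Vance: $2,217,425; Kowalski: $2,420,745; Orozco: $1,404,165; Tam: $2,014,110; Delacroix: $1,302,505

First tranche $3,462,800 split equally: $692,560 each.
Remainder $5,896,150 by profit-interest units (total 58): Vance 1,524,866.38 → $1,524,865; Kowalski 1,728,181.90 → $1,728,180; Orozco 711,604.31 → $711,605; Tam 1,321,550.86 → $1,321,550; Delacroix 609,946.55 → $609,945.
Rounding difference +$5 on remainder applied to Kowalski.
Totals: Vance $692,560 + $1,524,865 = $2,217,425; Kowalski $692,560 + $1,728,185 = $2,420,745; Orozco $692,560 + $711,605 = $1,404,165; Tam $692,560 + $1,321,550 = $2,014,110; Delacroix $692,560 + $609,945 = $1,302,505.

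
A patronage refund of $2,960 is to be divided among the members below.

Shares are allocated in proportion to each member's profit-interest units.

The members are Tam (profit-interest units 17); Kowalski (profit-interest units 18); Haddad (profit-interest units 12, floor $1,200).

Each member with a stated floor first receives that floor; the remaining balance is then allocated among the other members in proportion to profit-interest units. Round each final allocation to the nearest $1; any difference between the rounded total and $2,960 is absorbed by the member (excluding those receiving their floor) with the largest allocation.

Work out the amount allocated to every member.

Guaranteed amounts: Haddad $1,200. Balance $1,760.
Balance split over remaining profit-interest units 35: Tam 854.86 → $855; Kowalski 905.14 → $905.

Tam: $855 · Kowalski: $905 · Haddad: $1,200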